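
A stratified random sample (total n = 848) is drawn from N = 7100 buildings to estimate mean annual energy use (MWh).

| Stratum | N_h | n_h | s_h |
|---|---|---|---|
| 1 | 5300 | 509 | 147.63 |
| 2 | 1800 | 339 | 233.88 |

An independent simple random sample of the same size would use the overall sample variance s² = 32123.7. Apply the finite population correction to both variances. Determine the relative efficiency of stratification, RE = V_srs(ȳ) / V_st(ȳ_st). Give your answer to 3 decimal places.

RE ≈ 1.112

V̂(ȳ_st) = Σ W_h² (1 − n_h/N_h) s_h²/n_h, with W_h = N_h/N and N = 7100:
  stratum 1: (5300/7100)²·(1 − 509/5300)·147.63²/509 = 21.5683
  stratum 2: (1800/7100)²·(1 − 339/1800)·233.88²/339 = 8.41768
V_st = 29.986
V_srs = (1 − 848/7100)·32123.7/848 = 33.3573
Relative efficiency = V_srs / V_st = 33.3573/29.986 = 1.1124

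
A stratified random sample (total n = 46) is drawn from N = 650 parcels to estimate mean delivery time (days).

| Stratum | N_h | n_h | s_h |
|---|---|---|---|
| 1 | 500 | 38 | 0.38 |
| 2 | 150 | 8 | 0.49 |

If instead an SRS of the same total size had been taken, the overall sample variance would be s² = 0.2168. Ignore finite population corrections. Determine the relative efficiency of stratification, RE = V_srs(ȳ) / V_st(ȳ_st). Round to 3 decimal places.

RE ≈ 1.225

V̂(ȳ_st) = Σ W_h² s_h²/n_h, with W_h = N_h/N and N = 650:
  stratum 1: (500/650)²·0.38²/38 = 0.00224852
  stratum 2: (150/650)²·0.49²/8 = 0.0015983
V_st = 0.00384682
V_srs = s²/n = 0.2168/46 = 0.00471304
Relative efficiency = V_srs / V_st = 0.00471304/0.00384682 = 1.2252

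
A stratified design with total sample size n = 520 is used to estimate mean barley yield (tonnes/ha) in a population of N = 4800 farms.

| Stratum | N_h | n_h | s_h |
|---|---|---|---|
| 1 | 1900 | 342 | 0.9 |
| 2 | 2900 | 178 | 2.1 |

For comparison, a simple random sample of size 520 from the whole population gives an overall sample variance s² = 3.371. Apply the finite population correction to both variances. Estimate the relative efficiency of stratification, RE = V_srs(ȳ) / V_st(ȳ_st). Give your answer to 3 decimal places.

V̂(ȳ_st) = Σ W_h² (1 − n_h/N_h) s_h²/n_h, with W_h = N_h/N and N = 4800:
  stratum 1: (1900/4800)²·(1 − 342/1900)·0.9²/342 = 0.000304297
  stratum 2: (2900/4800)²·(1 − 178/2900)·2.1²/178 = 0.00848833
V_st = 0.00879263
V_srs = (1 − 520/4800)·3.371/520 = 0.0057804
Relative efficiency = V_srs / V_st = 0.0057804/0.00879263 = 0.6574

RE ≈ 0.657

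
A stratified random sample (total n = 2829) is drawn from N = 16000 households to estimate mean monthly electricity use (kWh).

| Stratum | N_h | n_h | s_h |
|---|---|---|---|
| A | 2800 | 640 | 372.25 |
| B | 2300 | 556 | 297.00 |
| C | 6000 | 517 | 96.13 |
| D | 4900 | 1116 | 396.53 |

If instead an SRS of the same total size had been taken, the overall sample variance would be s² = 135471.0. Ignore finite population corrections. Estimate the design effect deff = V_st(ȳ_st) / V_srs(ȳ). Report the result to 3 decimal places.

V̂(ȳ_st) = Σ W_h² s_h²/n_h, with W_h = N_h/N and N = 16000:
  stratum A: (2800/16000)²·372.25²/640 = 6.63079
  stratum B: (2300/16000)²·297.00²/556 = 3.27834
  stratum C: (6000/16000)²·96.13²/517 = 2.51356
  stratum D: (4900/16000)²·396.53²/1116 = 13.2142
V_st = 25.6369
V_srs = s²/n = 135471.0/2829 = 47.8865
deff = V_st / V_srs = 25.6369/47.8865 = 0.5354

deff ≈ 0.535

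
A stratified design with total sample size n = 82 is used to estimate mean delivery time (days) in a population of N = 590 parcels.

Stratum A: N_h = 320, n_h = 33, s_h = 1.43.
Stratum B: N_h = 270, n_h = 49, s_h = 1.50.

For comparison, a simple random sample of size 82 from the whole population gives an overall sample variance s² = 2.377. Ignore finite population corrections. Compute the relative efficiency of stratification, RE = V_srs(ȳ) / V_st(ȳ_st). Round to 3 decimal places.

RE ≈ 1.041

V̂(ȳ_st) = Σ W_h² s_h²/n_h, with W_h = N_h/N and N = 590:
  stratum A: (320/590)²·1.43²/33 = 0.0182286
  stratum B: (270/590)²·1.50²/49 = 0.00961634
V_st = 0.027845
V_srs = s²/n = 2.377/82 = 0.0289878
Relative efficiency = V_srs / V_st = 0.0289878/0.027845 = 1.0410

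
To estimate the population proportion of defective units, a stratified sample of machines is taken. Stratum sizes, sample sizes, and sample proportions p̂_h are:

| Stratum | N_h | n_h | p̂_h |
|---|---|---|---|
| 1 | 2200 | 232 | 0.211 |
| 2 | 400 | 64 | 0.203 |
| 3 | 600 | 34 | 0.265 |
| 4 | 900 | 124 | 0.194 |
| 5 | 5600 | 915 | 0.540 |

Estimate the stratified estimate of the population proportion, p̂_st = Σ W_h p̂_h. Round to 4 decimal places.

N = 9700; stratum weights W_h = N_h/N.
p̂_st = Σ W_h p̂_h = (2200·0.211 + 400·0.203 + 600·0.265 + 900·0.194 + 5600·0.540)/9700 = 0.40237

p̂_st ≈ 0.4024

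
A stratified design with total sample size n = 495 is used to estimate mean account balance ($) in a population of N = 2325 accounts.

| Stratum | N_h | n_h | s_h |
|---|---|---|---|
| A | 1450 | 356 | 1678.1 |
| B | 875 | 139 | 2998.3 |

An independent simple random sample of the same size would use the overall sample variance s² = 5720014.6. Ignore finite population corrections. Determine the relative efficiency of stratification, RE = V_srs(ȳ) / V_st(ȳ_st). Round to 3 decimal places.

RE ≈ 0.944

V̂(ȳ_st) = Σ W_h² s_h²/n_h, with W_h = N_h/N and N = 2325:
  stratum A: (1450/2325)²·1678.1²/356 = 3076.63
  stratum B: (875/2325)²·2998.3²/139 = 9160.21
V_st = 12236.8
V_srs = s²/n = 5720014.6/495 = 11555.6
Relative efficiency = V_srs / V_st = 11555.6/12236.8 = 0.9443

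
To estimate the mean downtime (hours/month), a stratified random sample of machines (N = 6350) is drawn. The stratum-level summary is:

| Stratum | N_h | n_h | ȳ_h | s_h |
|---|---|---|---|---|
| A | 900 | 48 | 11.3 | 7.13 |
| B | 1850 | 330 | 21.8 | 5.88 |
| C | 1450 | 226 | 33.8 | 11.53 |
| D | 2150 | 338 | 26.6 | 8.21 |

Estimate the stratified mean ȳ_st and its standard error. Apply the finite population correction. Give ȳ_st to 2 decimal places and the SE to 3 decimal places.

ȳ_st = Σ W_h ȳ_h = (900·11.3 + 1850·21.8 + 1450·33.8 + 2150·26.6)/6350 = 24.67717
V̂(ȳ_st) = Σ W_h² (1 − n_h/N_h) s_h²/n_h, with W_h = N_h/N and N = 6350:
  stratum A: (900/6350)²·(1 − 48/900)·7.13²/48 = 0.0201406
  stratum B: (1850/6350)²·(1 − 330/1850)·5.88²/330 = 0.00730649
  stratum C: (1450/6350)²·(1 − 226/1450)·11.53²/226 = 0.0258912
  stratum D: (2150/6350)²·(1 − 338/2150)·8.21²/338 = 0.0192672
V̂(ȳ_st) = 0.0726055
SE(ȳ_st) = √0.0726055 = 0.269454

ȳ_st ≈ 24.68, SE ≈ 0.269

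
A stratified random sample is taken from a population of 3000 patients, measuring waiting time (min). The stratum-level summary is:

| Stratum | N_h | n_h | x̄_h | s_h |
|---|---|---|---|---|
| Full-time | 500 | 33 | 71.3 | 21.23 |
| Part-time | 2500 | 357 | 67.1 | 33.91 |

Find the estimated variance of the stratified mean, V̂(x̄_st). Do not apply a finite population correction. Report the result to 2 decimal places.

V̂(x̄_st) = Σ W_h² s_h²/n_h, with W_h = N_h/N and N = 3000:
  stratum Full-time: (500/3000)²·21.23²/33 = 0.379388
  stratum Part-time: (2500/3000)²·33.91²/357 = 2.23679
V̂(x̄_st) = 2.61618

V̂(x̄_st) ≈ 2.62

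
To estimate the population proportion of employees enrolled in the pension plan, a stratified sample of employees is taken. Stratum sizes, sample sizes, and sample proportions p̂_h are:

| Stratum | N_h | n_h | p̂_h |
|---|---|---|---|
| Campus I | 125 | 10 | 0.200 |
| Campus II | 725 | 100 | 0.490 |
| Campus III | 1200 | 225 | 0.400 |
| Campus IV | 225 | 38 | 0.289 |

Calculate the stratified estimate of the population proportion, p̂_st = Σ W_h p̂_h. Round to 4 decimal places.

p̂_st ≈ 0.4067

N = 2275; stratum weights W_h = N_h/N.
p̂_st = Σ W_h p̂_h = (125·0.200 + 725·0.490 + 1200·0.400 + 225·0.289)/2275 = 0.40671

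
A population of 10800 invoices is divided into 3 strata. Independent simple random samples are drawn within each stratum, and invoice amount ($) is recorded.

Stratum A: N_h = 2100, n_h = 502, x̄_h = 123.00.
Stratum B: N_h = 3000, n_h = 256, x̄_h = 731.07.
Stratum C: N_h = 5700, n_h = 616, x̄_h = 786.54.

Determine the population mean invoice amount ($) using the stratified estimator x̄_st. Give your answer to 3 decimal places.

x̄_st ≈ 642.110

N = Σ N_h = 10800. Stratum weights W_h = N_h/N.
x̄_st = (2100·123.00 + 3000·731.07 + 5700·786.54) / 10800 = 642.11000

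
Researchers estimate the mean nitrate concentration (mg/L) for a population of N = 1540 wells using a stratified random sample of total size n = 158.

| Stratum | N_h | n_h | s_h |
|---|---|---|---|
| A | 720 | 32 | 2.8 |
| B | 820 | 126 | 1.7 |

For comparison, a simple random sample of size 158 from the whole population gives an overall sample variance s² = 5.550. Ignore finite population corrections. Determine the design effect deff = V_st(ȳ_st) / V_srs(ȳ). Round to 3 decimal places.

deff ≈ 1.710

V̂(ȳ_st) = Σ W_h² s_h²/n_h, with W_h = N_h/N and N = 1540:
  stratum A: (720/1540)²·2.8²/32 = 0.0535537
  stratum B: (820/1540)²·1.7²/126 = 0.006503
V_st = 0.0600567
V_srs = s²/n = 5.550/158 = 0.0351266
deff = V_st / V_srs = 0.0600567/0.0351266 = 1.7097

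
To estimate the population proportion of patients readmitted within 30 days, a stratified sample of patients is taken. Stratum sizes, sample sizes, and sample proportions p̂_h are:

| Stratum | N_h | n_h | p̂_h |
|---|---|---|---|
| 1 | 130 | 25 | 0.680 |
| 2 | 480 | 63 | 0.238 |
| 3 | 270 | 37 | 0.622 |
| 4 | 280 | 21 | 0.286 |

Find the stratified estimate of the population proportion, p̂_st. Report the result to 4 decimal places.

N = 1160; stratum weights W_h = N_h/N.
p̂_st = Σ W_h p̂_h = (130·0.680 + 480·0.238 + 270·0.622 + 280·0.286)/1160 = 0.38850

p̂_st ≈ 0.3885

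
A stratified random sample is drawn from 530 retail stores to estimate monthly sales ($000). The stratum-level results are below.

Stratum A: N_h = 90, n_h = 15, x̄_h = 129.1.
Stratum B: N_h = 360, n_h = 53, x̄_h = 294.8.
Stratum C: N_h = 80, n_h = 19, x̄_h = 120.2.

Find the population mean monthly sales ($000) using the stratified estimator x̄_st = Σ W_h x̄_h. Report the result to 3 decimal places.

x̄_st ≈ 240.308

N = Σ N_h = 530. Stratum weights W_h = N_h/N.
x̄_st = (90·129.1 + 360·294.8 + 80·120.2) / 530 = 240.30755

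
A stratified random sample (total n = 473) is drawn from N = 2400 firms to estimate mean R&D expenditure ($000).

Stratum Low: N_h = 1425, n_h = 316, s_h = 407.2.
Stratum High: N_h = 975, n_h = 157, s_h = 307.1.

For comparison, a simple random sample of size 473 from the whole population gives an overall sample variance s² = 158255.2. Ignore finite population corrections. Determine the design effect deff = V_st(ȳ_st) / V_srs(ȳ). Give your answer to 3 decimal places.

deff ≈ 0.849

V̂(ȳ_st) = Σ W_h² s_h²/n_h, with W_h = N_h/N and N = 2400:
  stratum Low: (1425/2400)²·407.2²/316 = 184.985
  stratum High: (975/2400)²·307.1²/157 = 99.1395
V_st = 284.124
V_srs = s²/n = 158255.2/473 = 334.578
deff = V_st / V_srs = 284.124/334.578 = 0.8492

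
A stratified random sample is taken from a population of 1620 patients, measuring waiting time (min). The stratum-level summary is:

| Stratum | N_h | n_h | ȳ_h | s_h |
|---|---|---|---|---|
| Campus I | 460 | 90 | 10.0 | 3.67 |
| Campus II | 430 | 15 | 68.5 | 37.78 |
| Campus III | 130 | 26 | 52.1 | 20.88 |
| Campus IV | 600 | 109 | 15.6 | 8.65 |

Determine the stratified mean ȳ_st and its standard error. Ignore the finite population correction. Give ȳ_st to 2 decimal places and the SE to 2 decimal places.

ȳ_st = Σ W_h ȳ_h = (460·10.0 + 430·68.5 + 130·52.1 + 600·15.6)/1620 = 30.98025
V̂(ȳ_st) = Σ W_h² s_h²/n_h, with W_h = N_h/N and N = 1620:
  stratum Campus I: (460/1620)²·3.67²/90 = 0.0120663
  stratum Campus II: (430/1620)²·37.78²/15 = 6.70409
  stratum Campus III: (130/1620)²·20.88²/26 = 0.10798
  stratum Campus IV: (600/1620)²·8.65²/109 = 0.0941625
V̂(ȳ_st) = 6.91829
SE(ȳ_st) = √6.91829 = 2.63027

ȳ_st ≈ 30.98, SE ≈ 2.63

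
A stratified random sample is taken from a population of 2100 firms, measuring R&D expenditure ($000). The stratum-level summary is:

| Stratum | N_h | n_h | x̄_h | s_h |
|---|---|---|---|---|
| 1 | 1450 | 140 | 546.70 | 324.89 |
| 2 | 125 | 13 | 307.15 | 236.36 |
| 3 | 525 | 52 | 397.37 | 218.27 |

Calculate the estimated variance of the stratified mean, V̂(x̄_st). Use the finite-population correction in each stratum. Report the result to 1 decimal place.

V̂(x̄_st) ≈ 390.0

V̂(x̄_st) = Σ W_h² (1 − n_h/N_h) s_h²/n_h, with W_h = N_h/N and N = 2100:
  stratum 1: (1450/2100)²·(1 − 140/1450)·324.89²/140 = 324.747
  stratum 2: (125/2100)²·(1 − 13/125)·236.36²/13 = 13.6425
  stratum 3: (525/2100)²·(1 − 52/525)·218.27²/52 = 51.5901
V̂(x̄_st) = 389.98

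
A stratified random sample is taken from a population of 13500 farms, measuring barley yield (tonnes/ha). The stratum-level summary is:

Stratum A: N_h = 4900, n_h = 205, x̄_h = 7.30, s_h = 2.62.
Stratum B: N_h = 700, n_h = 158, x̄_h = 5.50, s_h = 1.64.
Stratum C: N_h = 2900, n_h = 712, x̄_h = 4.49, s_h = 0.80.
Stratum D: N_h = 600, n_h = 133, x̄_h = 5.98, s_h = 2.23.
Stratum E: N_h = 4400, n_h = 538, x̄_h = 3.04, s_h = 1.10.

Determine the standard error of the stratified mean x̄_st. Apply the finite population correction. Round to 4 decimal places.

V̂(x̄_st) = Σ W_h² (1 − n_h/N_h) s_h²/n_h, with W_h = N_h/N and N = 13500:
  stratum A: (4900/13500)²·(1 − 205/4900)·2.62²/205 = 0.00422681
  stratum B: (700/13500)²·(1 − 158/700)·1.64²/158 = 3.54373e-05
  stratum C: (2900/13500)²·(1 − 712/2900)·0.80²/712 = 3.12952e-05
  stratum D: (600/13500)²·(1 − 133/600)·2.23²/133 = 5.74855e-05
  stratum E: (4400/13500)²·(1 − 538/4400)·1.10²/538 = 0.000209701
V̂(x̄_st) = 0.00456073
SE(x̄_st) = √0.00456073 = 0.0675332

SE(x̄_st) ≈ 0.0675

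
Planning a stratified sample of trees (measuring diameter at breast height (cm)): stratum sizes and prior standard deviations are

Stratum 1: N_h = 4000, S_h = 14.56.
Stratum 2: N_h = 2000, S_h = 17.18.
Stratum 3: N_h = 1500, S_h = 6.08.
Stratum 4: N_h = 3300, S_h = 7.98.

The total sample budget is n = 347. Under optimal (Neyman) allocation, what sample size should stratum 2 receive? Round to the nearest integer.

93

Neyman allocation: n_h = n · N_h S_h / Σ N_i S_i, with n = 347.
  stratum 1: N_h·S_h = 4000·14.56 = 58240.00
  stratum 2: N_h·S_h = 2000·17.18 = 34360.00
  stratum 3: N_h·S_h = 1500·6.08 = 9120.00
  stratum 4: N_h·S_h = 3300·7.98 = 26334.00
Σ N_h S_h = 128054.00
n for stratum 2 = 347·34360.00/128054.00 = 93.109 → 93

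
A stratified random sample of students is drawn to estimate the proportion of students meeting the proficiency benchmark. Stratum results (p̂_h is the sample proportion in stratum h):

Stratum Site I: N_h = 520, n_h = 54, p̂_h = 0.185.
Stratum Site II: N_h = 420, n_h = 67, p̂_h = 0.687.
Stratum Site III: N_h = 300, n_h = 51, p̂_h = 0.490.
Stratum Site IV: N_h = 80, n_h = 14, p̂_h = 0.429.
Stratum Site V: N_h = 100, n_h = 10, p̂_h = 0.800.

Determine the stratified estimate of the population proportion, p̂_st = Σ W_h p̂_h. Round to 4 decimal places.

N = 1420; stratum weights W_h = N_h/N.
p̂_st = Σ W_h p̂_h = (520·0.185 + 420·0.687 + 300·0.490 + 80·0.429 + 100·0.800)/1420 = 0.45497

p̂_st ≈ 0.4550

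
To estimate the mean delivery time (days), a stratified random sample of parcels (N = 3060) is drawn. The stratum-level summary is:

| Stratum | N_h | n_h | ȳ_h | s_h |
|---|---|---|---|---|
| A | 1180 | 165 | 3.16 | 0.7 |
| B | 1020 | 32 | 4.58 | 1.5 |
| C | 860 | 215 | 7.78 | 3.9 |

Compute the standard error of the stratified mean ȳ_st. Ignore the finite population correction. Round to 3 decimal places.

V̂(ȳ_st) = Σ W_h² s_h²/n_h, with W_h = N_h/N and N = 3060:
  stratum A: (1180/3060)²·0.7²/165 = 0.000441604
  stratum B: (1020/3060)²·1.5²/32 = 0.0078125
  stratum C: (860/3060)²·3.9²/215 = 0.00558785
V̂(ȳ_st) = 0.013842
SE(ȳ_st) = √0.013842 = 0.117652

SE(ȳ_st) ≈ 0.118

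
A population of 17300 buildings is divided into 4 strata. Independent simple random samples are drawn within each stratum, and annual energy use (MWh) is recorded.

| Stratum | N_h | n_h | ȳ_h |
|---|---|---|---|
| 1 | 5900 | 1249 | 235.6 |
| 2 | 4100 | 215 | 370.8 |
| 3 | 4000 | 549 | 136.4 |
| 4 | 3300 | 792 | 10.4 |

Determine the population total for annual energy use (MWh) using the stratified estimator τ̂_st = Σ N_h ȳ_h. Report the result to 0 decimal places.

τ̂_st = Σ N_h ȳ_h = 5900·235.6 + 4100·370.8 + 4000·136.4 + 3300·10.4 = 3490240

τ̂_st ≈ 3490240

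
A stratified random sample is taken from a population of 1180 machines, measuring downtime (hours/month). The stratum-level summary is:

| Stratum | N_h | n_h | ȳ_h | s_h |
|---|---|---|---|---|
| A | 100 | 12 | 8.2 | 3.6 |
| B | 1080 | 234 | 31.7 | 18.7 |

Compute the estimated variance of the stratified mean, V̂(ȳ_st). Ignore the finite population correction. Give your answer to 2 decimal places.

V̂(ȳ_st) ≈ 1.26

V̂(ȳ_st) = Σ W_h² s_h²/n_h, with W_h = N_h/N and N = 1180:
  stratum A: (100/1180)²·3.6²/12 = 0.00775639
  stratum B: (1080/1180)²·18.7²/234 = 1.25185
V̂(ȳ_st) = 1.2596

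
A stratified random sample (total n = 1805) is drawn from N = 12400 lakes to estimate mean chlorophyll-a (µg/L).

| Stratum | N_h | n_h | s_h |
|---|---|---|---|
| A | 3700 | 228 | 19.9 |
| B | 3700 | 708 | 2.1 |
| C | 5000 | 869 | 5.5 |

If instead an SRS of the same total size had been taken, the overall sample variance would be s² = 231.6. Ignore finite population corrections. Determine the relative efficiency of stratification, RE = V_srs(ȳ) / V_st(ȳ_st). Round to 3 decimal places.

RE ≈ 0.798

V̂(ȳ_st) = Σ W_h² s_h²/n_h, with W_h = N_h/N and N = 12400:
  stratum A: (3700/12400)²·19.9²/228 = 0.154643
  stratum B: (3700/12400)²·2.1²/708 = 0.000554582
  stratum C: (5000/12400)²·5.5²/869 = 0.00565982
V_st = 0.160858
V_srs = s²/n = 231.6/1805 = 0.12831
Relative efficiency = V_srs / V_st = 0.12831/0.160858 = 0.7977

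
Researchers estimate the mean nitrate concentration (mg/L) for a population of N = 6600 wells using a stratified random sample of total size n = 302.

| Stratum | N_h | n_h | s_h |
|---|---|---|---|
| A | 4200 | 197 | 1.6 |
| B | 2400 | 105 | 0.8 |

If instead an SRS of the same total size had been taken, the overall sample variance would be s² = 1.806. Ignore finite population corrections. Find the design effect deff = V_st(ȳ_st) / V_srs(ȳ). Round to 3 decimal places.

deff ≈ 1.015

V̂(ȳ_st) = Σ W_h² s_h²/n_h, with W_h = N_h/N and N = 6600:
  stratum A: (4200/6600)²·1.6²/197 = 0.00526241
  stratum B: (2400/6600)²·0.8²/105 = 0.000805982
V_st = 0.00606839
V_srs = s²/n = 1.806/302 = 0.00598013
deff = V_st / V_srs = 0.00606839/0.00598013 = 1.0148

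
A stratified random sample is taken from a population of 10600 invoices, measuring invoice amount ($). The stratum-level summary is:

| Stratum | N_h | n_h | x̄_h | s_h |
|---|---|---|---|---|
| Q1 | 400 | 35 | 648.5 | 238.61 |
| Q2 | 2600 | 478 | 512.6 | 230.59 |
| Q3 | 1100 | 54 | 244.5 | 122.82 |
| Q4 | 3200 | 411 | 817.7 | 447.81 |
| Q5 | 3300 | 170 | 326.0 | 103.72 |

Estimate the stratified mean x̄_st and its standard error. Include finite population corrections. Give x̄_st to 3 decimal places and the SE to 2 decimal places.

x̄_st ≈ 523.920, SE ≈ 7.42

x̄_st = Σ W_h x̄_h = (400·648.5 + 2600·512.6 + 1100·244.5 + 3200·817.7 + 3300·326.0)/10600 = 523.91981
V̂(x̄_st) = Σ W_h² (1 − n_h/N_h) s_h²/n_h, with W_h = N_h/N and N = 10600:
  stratum Q1: (400/10600)²·(1 − 35/400)·238.61²/35 = 2.11373
  stratum Q2: (2600/10600)²·(1 − 478/2600)·230.59²/478 = 5.4621
  stratum Q3: (1100/10600)²·(1 − 54/1100)·122.82²/54 = 2.8606
  stratum Q4: (3200/10600)²·(1 − 411/3200)·447.81²/411 = 38.7554
  stratum Q5: (3300/10600)²·(1 − 170/3300)·103.72²/170 = 5.81732
V̂(x̄_st) = 55.0092
SE(x̄_st) = √55.0092 = 7.41682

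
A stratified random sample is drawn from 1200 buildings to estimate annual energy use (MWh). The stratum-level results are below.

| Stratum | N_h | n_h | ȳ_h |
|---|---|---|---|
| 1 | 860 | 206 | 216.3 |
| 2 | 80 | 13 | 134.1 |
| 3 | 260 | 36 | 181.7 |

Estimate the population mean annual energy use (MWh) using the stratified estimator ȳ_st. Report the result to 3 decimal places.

N = Σ N_h = 1200. Stratum weights W_h = N_h/N.
ȳ_st = (860·216.3 + 80·134.1 + 260·181.7) / 1200 = 203.32333

ȳ_st ≈ 203.323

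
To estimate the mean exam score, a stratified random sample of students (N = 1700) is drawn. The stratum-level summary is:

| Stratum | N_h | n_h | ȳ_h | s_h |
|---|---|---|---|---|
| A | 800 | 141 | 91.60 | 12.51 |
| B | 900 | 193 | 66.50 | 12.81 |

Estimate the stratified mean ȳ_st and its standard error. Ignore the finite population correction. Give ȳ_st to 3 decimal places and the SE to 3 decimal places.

ȳ_st ≈ 78.312, SE ≈ 0.696

ȳ_st = Σ W_h ȳ_h = (800·91.60 + 900·66.50)/1700 = 78.31176
V̂(ȳ_st) = Σ W_h² s_h²/n_h, with W_h = N_h/N and N = 1700:
  stratum A: (800/1700)²·12.51²/141 = 0.245798
  stratum B: (900/1700)²·12.81²/193 = 0.238302
V̂(ȳ_st) = 0.4841
SE(ȳ_st) = √0.4841 = 0.695773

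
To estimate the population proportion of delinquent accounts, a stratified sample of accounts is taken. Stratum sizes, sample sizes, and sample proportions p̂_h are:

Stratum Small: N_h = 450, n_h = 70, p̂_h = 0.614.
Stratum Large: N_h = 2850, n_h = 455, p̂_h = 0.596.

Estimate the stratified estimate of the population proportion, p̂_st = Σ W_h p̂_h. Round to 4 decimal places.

p̂_st ≈ 0.5985

N = 3300; stratum weights W_h = N_h/N.
p̂_st = Σ W_h p̂_h = (450·0.614 + 2850·0.596)/3300 = 0.59845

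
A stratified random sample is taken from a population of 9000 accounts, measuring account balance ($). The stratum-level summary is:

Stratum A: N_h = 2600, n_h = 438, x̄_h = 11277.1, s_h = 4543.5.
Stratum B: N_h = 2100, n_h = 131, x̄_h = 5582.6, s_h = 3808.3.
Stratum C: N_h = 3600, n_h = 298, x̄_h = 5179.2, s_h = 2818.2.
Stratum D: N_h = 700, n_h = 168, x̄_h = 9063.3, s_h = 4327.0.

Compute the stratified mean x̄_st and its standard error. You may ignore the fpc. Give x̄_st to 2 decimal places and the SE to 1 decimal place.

x̄_st ≈ 7337.04, SE ≈ 122.1

x̄_st = Σ W_h x̄_h = (2600·11277.1 + 2100·5582.6 + 3600·5179.2 + 700·9063.3)/9000 = 7337.03889
V̂(x̄_st) = Σ W_h² s_h²/n_h, with W_h = N_h/N and N = 9000:
  stratum A: (2600/9000)²·4543.5²/438 = 3933.4
  stratum B: (2100/9000)²·3808.3²/131 = 6027.6
  stratum C: (3600/9000)²·2818.2²/298 = 4264.3
  stratum D: (700/9000)²·4327.0²/168 = 674.18
V̂(x̄_st) = 14899.5
SE(x̄_st) = √14899.5 = 122.063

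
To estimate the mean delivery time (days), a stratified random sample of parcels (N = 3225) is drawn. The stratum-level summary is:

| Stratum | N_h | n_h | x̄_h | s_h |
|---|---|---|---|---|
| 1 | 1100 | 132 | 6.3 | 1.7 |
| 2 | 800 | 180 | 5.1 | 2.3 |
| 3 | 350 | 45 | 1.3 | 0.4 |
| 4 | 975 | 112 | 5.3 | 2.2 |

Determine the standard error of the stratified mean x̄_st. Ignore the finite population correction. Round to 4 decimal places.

V̂(x̄_st) = Σ W_h² s_h²/n_h, with W_h = N_h/N and N = 3225:
  stratum 1: (1100/3225)²·1.7²/132 = 0.00254712
  stratum 2: (800/3225)²·2.3²/180 = 0.00180844
  stratum 3: (350/3225)²·0.4²/45 = 4.18778e-05
  stratum 4: (975/3225)²·2.2²/112 = 0.00394982
V̂(x̄_st) = 0.00834726
SE(x̄_st) = √0.00834726 = 0.0913633

SE(x̄_st) ≈ 0.0914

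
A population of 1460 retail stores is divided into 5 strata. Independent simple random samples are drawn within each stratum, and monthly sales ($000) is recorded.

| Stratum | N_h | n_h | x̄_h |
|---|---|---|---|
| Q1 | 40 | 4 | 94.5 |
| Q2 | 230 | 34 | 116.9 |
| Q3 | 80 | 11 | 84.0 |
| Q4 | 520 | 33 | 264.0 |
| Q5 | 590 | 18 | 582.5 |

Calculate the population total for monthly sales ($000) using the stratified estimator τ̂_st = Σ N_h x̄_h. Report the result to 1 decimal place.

τ̂_st = Σ N_h x̄_h = 40·94.5 + 230·116.9 + 80·84.0 + 520·264.0 + 590·582.5 = 518342.0

τ̂_st ≈ 518342.0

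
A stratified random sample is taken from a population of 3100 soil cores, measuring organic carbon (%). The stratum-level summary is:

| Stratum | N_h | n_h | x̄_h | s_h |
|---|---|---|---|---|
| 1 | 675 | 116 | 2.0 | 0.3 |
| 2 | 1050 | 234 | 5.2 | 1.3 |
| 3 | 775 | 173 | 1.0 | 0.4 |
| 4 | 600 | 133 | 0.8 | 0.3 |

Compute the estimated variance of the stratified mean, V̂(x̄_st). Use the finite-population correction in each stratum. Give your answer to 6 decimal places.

V̂(x̄_st) = Σ W_h² (1 − n_h/N_h) s_h²/n_h, with W_h = N_h/N and N = 3100:
  stratum 1: (675/3100)²·(1 − 116/675)·0.3²/116 = 3.04633e-05
  stratum 2: (1050/3100)²·(1 − 234/1050)·1.3²/234 = 0.000643913
  stratum 3: (775/3100)²·(1 − 173/775)·0.4²/173 = 4.49002e-05
  stratum 4: (600/3100)²·(1 − 133/600)·0.3²/133 = 1.97304e-05
V̂(x̄_st) = 0.000739007

V̂(x̄_st) ≈ 0.000739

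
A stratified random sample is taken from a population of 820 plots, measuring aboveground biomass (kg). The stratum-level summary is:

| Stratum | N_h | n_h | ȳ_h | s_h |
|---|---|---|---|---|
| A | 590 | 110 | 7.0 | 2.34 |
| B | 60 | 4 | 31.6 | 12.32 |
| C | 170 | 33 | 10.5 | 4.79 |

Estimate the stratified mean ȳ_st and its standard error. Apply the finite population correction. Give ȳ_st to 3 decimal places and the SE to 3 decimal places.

ȳ_st ≈ 9.526, SE ≈ 0.484

ȳ_st = Σ W_h ȳ_h = (590·7.0 + 60·31.6 + 170·10.5)/820 = 9.52561
V̂(ȳ_st) = Σ W_h² (1 − n_h/N_h) s_h²/n_h, with W_h = N_h/N and N = 820:
  stratum A: (590/820)²·(1 − 110/590)·2.34²/110 = 0.0209655
  stratum B: (60/820)²·(1 − 4/60)·12.32²/4 = 0.189615
  stratum C: (170/820)²·(1 − 33/170)·4.79²/33 = 0.0240824
V̂(ȳ_st) = 0.234663
SE(ȳ_st) = √0.234663 = 0.48442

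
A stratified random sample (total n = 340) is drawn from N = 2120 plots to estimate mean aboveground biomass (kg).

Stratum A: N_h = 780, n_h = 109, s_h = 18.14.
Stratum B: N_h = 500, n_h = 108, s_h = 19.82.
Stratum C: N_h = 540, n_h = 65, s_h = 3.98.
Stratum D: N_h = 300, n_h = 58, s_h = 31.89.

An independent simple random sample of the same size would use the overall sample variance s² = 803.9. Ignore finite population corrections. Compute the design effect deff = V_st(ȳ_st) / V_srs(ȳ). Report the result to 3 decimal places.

V̂(ȳ_st) = Σ W_h² s_h²/n_h, with W_h = N_h/N and N = 2120:
  stratum A: (780/2120)²·18.14²/109 = 0.408663
  stratum B: (500/2120)²·19.82²/108 = 0.202326
  stratum C: (540/2120)²·3.98²/65 = 0.0158113
  stratum D: (300/2120)²·31.89²/58 = 0.351117
V_st = 0.977918
V_srs = s²/n = 803.9/340 = 2.36441
deff = V_st / V_srs = 0.977918/2.36441 = 0.4136

deff ≈ 0.414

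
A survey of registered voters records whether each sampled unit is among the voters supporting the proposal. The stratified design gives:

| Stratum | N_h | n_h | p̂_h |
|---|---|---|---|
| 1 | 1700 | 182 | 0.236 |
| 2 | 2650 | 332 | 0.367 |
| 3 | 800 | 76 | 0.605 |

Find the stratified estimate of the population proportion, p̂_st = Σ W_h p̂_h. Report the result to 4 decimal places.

p̂_st ≈ 0.3607

N = 5150; stratum weights W_h = N_h/N.
p̂_st = Σ W_h p̂_h = (1700·0.236 + 2650·0.367 + 800·0.605)/5150 = 0.36073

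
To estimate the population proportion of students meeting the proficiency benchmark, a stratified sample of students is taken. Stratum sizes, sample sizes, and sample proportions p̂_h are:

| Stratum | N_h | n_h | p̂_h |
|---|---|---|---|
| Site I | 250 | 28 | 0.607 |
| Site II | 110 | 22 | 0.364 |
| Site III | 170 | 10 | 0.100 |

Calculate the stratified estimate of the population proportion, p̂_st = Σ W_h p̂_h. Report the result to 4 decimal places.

N = 530; stratum weights W_h = N_h/N.
p̂_st = Σ W_h p̂_h = (250·0.607 + 110·0.364 + 170·0.100)/530 = 0.39394

p̂_st ≈ 0.3939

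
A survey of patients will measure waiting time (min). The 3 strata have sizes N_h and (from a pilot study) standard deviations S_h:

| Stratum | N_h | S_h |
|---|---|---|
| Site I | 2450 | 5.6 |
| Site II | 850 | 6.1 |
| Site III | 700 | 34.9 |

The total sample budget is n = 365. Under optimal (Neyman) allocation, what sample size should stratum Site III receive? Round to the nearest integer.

206

Neyman allocation: n_h = n · N_h S_h / Σ N_i S_i, with n = 365.
  stratum Site I: N_h·S_h = 2450·5.6 = 13720.00
  stratum Site II: N_h·S_h = 850·6.1 = 5185.00
  stratum Site III: N_h·S_h = 700·34.9 = 24430.00
Σ N_h S_h = 43335.00
n for stratum Site III = 365·24430.00/43335.00 = 205.768 → 206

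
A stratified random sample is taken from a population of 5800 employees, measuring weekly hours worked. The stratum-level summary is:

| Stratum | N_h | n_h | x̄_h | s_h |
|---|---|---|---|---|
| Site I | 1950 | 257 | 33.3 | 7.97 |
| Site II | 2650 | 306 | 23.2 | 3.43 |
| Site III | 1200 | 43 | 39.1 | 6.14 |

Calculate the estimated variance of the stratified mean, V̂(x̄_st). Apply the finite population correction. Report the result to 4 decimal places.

V̂(x̄_st) ≈ 0.0675

V̂(x̄_st) = Σ W_h² (1 − n_h/N_h) s_h²/n_h, with W_h = N_h/N and N = 5800:
  stratum Site I: (1950/5800)²·(1 − 257/1950)·7.97²/257 = 0.024256
  stratum Site II: (2650/5800)²·(1 − 306/2650)·3.43²/306 = 0.00709928
  stratum Site III: (1200/5800)²·(1 − 43/1200)·6.14²/43 = 0.0361849
V̂(x̄_st) = 0.0675401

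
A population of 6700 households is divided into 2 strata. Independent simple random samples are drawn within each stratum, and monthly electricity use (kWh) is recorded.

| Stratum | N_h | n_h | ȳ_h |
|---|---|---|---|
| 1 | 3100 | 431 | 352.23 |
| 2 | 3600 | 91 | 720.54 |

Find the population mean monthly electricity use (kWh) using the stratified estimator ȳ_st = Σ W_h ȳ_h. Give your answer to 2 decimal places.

ȳ_st ≈ 550.13

N = Σ N_h = 6700. Stratum weights W_h = N_h/N.
ȳ_st = (3100·352.23 + 3600·720.54) / 6700 = 550.1279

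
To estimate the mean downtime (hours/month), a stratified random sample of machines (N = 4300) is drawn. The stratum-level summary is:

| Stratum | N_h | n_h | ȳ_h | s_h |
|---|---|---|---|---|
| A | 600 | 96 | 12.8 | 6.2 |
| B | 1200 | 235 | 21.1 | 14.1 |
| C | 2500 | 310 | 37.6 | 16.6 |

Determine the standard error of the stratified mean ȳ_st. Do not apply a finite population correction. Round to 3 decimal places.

V̂(ȳ_st) = Σ W_h² s_h²/n_h, with W_h = N_h/N and N = 4300:
  stratum A: (600/4300)²·6.2²/96 = 0.00779611
  stratum B: (1200/4300)²·14.1²/235 = 0.0658864
  stratum C: (2500/4300)²·16.6²/310 = 0.300468
V̂(ȳ_st) = 0.37415
SE(ȳ_st) = √0.37415 = 0.611678

SE(ȳ_st) ≈ 0.612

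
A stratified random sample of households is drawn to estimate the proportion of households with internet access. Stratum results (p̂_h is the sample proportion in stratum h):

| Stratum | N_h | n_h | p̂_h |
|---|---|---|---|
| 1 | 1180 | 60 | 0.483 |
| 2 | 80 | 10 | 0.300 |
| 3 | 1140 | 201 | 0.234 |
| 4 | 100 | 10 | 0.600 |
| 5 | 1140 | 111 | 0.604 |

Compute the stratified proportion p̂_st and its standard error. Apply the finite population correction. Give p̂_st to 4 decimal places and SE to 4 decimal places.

N = 3640; stratum weights W_h = N_h/N.
p̂_st = Σ W_h p̂_h = (1180·0.483 + 80·0.300 + 1140·0.234 + 100·0.600 + 1140·0.604)/3640 = 0.44210
V̂(p̂_st) = Σ W_h² (1 − n_h/N_h) p̂_h(1−p̂_h)/(n_h−1):
  stratum 1: (1180/3640)²·(1 − 60/1180)·0.483·0.517/59 = 0.000422166
  stratum 2: (80/3640)²·(1 − 10/80)·0.300·0.700/9 = 9.86193e-06
  stratum 3: (1140/3640)²·(1 − 201/1140)·0.234·0.766/200 = 7.24073e-05
  stratum 4: (100/3640)²·(1 − 10/100)·0.600·0.400/9 = 1.81138e-05
  stratum 5: (1140/3640)²·(1 − 111/1140)·0.604·0.396/110 = 0.000192512
V̂(p̂_st) = 0.00071506; SE = √V̂ = 0.0267406

p̂_st ≈ 0.4421, SE ≈ 0.0267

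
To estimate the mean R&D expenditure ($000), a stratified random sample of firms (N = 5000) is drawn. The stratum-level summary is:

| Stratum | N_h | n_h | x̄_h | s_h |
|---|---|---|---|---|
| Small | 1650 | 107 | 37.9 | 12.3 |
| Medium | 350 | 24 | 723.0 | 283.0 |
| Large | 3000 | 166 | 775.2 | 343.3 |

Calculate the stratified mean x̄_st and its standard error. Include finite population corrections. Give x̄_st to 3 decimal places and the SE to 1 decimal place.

x̄_st = Σ W_h x̄_h = (1650·37.9 + 350·723.0 + 3000·775.2)/5000 = 528.23700
V̂(x̄_st) = Σ W_h² (1 − n_h/N_h) s_h²/n_h, with W_h = N_h/N and N = 5000:
  stratum Small: (1650/5000)²·(1 − 107/1650)·12.3²/107 = 0.143991
  stratum Medium: (350/5000)²·(1 − 24/350)·283.0²/24 = 15.2303
  stratum Large: (3000/5000)²·(1 − 166/3000)·343.3²/166 = 241.446
V̂(x̄_st) = 256.821
SE(x̄_st) = √256.821 = 16.0256

x̄_st ≈ 528.237, SE ≈ 16.0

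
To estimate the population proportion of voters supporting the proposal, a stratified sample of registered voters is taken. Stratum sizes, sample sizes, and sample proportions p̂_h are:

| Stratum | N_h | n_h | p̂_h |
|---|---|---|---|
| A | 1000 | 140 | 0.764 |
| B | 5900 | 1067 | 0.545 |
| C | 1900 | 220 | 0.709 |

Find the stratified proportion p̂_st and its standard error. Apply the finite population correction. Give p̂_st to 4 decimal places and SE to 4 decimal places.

N = 8800; stratum weights W_h = N_h/N.
p̂_st = Σ W_h p̂_h = (1000·0.764 + 5900·0.545 + 1900·0.709)/8800 = 0.60530
V̂(p̂_st) = Σ W_h² (1 − n_h/N_h) p̂_h(1−p̂_h)/(n_h−1):
  stratum A: (1000/8800)²·(1 − 140/1000)·0.764·0.236/139 = 1.44053e-05
  stratum B: (5900/8800)²·(1 − 1067/5900)·0.545·0.455/1066 = 8.56553e-05
  stratum C: (1900/8800)²·(1 − 220/1900)·0.709·0.291/219 = 3.88323e-05
V̂(p̂_st) = 0.000138893; SE = √V̂ = 0.0117853

p̂_st ≈ 0.6053, SE ≈ 0.0118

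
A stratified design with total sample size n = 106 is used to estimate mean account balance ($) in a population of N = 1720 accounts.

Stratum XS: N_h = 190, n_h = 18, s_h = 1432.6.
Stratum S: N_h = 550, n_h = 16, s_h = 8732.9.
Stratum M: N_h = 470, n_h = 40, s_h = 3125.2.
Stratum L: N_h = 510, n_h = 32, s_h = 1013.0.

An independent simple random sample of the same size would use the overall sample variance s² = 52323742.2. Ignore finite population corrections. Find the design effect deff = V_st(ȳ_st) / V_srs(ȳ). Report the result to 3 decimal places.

deff ≈ 1.033

V̂(ȳ_st) = Σ W_h² s_h²/n_h, with W_h = N_h/N and N = 1720:
  stratum XS: (190/1720)²·1432.6²/18 = 1391.32
  stratum S: (550/1720)²·8732.9²/16 = 487378
  stratum M: (470/1720)²·3125.2²/40 = 18232
  stratum L: (510/1720)²·1013.0²/32 = 2819.37
V_st = 509820
V_srs = s²/n = 52323742.2/106 = 493620
deff = V_st / V_srs = 509820/493620 = 1.0328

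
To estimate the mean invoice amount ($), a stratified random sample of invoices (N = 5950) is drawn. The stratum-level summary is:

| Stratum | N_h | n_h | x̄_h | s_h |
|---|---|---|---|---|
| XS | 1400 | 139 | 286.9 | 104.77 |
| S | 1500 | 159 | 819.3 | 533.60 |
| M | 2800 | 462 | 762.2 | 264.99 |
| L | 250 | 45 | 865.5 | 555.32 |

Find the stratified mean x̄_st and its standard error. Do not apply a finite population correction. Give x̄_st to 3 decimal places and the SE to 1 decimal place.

x̄_st ≈ 669.100, SE ≈ 12.8

x̄_st = Σ W_h x̄_h = (1400·286.9 + 1500·819.3 + 2800·762.2 + 250·865.5)/5950 = 669.10000
V̂(x̄_st) = Σ W_h² s_h²/n_h, with W_h = N_h/N and N = 5950:
  stratum XS: (1400/5950)²·104.77²/139 = 4.37201
  stratum S: (1500/5950)²·533.60²/159 = 113.811
  stratum M: (2800/5950)²·264.99²/462 = 33.6588
  stratum L: (250/5950)²·555.32²/45 = 12.0982
V̂(x̄_st) = 163.94
SE(x̄_st) = √163.94 = 12.8039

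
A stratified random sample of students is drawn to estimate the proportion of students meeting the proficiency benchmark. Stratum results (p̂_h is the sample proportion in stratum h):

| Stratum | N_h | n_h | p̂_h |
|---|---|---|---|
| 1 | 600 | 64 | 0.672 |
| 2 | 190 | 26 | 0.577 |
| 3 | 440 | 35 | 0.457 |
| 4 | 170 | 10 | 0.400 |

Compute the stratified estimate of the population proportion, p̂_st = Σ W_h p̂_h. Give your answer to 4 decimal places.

N = 1400; stratum weights W_h = N_h/N.
p̂_st = Σ W_h p̂_h = (600·0.672 + 190·0.577 + 440·0.457 + 170·0.400)/1400 = 0.55851

p̂_st ≈ 0.5585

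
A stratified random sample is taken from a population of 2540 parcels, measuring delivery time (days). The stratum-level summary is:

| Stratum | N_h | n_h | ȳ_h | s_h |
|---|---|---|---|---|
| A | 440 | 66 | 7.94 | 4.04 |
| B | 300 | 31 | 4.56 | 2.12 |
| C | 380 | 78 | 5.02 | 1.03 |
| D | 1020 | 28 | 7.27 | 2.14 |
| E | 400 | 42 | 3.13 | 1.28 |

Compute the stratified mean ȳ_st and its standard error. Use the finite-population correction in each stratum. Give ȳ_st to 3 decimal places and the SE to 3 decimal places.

ȳ_st = Σ W_h ȳ_h = (440·7.94 + 300·4.56 + 380·5.02 + 1020·7.27 + 400·3.13)/2540 = 6.07740
V̂(ȳ_st) = Σ W_h² (1 − n_h/N_h) s_h²/n_h, with W_h = N_h/N and N = 2540:
  stratum A: (440/2540)²·(1 − 66/440)·4.04²/66 = 0.00630777
  stratum B: (300/2540)²·(1 − 31/300)·2.12²/31 = 0.00181349
  stratum C: (380/2540)²·(1 − 78/380)·1.03²/78 = 0.000241937
  stratum D: (1020/2540)²·(1 − 28/1020)·2.14²/28 = 0.0256516
  stratum E: (400/2540)²·(1 − 42/400)·1.28²/42 = 0.000865857
V̂(ȳ_st) = 0.0348806
SE(ȳ_st) = √0.0348806 = 0.186764

ȳ_st ≈ 6.077, SE ≈ 0.187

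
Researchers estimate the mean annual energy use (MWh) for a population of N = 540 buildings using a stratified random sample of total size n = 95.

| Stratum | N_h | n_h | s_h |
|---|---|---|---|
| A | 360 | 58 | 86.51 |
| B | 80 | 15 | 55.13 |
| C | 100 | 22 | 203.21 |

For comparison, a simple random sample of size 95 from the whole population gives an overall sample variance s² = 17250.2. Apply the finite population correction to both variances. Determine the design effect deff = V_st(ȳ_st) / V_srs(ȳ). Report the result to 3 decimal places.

deff ≈ 0.681

V̂(ȳ_st) = Σ W_h² (1 − n_h/N_h) s_h²/n_h, with W_h = N_h/N and N = 540:
  stratum A: (360/540)²·(1 − 58/360)·86.51²/58 = 48.109
  stratum B: (80/540)²·(1 − 15/80)·55.13²/15 = 3.61327
  stratum C: (100/540)²·(1 − 22/100)·203.21²/22 = 50.2082
V_st = 101.93
V_srs = (1 − 95/540)·17250.2/95 = 149.636
deff = V_st / V_srs = 101.93/149.636 = 0.6812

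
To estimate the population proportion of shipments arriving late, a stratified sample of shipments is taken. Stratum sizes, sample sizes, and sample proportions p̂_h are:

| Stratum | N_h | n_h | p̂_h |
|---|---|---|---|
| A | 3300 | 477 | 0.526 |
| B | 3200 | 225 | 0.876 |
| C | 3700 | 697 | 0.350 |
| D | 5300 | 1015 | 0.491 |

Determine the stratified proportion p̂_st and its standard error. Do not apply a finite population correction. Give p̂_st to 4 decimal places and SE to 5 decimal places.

p̂_st ≈ 0.5443, SE ≈ 0.00958

N = 15500; stratum weights W_h = N_h/N.
p̂_st = Σ W_h p̂_h = (3300·0.526 + 3200·0.876 + 3700·0.350 + 5300·0.491)/15500 = 0.54428
V̂(p̂_st) = Σ W_h² p̂_h(1−p̂_h)/(n_h−1):
  stratum A: (3300/15500)²·0.526·0.474/476 = 2.37422e-05
  stratum B: (3200/15500)²·0.876·0.124/224 = 2.06688e-05
  stratum C: (3700/15500)²·0.350·0.650/696 = 1.86257e-05
  stratum D: (5300/15500)²·0.491·0.509/1014 = 2.88171e-05
V̂(p̂_st) = 9.18537e-05; SE = √V̂ = 0.00958404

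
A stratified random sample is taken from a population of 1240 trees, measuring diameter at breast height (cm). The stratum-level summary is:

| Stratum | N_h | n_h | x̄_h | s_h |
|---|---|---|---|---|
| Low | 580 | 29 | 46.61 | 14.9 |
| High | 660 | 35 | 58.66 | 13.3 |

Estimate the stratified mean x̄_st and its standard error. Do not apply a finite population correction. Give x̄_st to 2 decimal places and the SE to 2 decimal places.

x̄_st = Σ W_h x̄_h = (580·46.61 + 660·58.66)/1240 = 53.02371
V̂(x̄_st) = Σ W_h² s_h²/n_h, with W_h = N_h/N and N = 1240:
  stratum Low: (580/1240)²·14.9²/29 = 1.67489
  stratum High: (660/1240)²·13.3²/35 = 1.43179
V̂(x̄_st) = 3.10668
SE(x̄_st) = √3.10668 = 1.76258

x̄_st ≈ 53.02, SE ≈ 1.76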